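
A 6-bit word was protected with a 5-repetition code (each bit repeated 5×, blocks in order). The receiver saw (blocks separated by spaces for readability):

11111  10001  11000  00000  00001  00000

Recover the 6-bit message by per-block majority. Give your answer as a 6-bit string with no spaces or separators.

100000

Block 1 (11111): 5 ones → 1
Block 2 (10001): 2 ones → 0
Block 3 (11000): 2 ones → 0
Block 4 (00000): 0 ones → 0
Block 5 (00001): 1 one → 0
Block 6 (00000): 0 ones → 0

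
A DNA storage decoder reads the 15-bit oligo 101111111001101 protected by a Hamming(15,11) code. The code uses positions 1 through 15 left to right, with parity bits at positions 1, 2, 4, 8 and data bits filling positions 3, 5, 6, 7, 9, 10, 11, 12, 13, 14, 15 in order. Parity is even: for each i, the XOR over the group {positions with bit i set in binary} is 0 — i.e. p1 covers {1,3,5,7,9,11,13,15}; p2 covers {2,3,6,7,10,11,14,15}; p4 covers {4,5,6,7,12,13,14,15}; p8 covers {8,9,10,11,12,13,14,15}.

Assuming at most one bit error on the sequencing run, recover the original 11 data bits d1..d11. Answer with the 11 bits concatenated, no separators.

11111001001

s1 (pos 1,3,5,7,9,11,13,15): 1⊕1⊕1⊕1⊕1⊕0⊕1⊕1 = 1
s2 (pos 2,3,6,7,10,11,14,15): 0⊕1⊕1⊕1⊕0⊕0⊕0⊕1 = 0
s4 (pos 4,5,6,7,12,13,14,15): 1⊕1⊕1⊕1⊕1⊕1⊕0⊕1 = 1
s8 (pos 8,9,10,11,12,13,14,15): 1⊕1⊕0⊕0⊕1⊕1⊕0⊕1 = 1
Syndrome s8…s1 = 1101 → error at position 13.
Flip position 13: 101111111001101 → 101111111001001
Read data bits from positions 3,5,6,7,9,10,11,12,13,14,15: 11111001001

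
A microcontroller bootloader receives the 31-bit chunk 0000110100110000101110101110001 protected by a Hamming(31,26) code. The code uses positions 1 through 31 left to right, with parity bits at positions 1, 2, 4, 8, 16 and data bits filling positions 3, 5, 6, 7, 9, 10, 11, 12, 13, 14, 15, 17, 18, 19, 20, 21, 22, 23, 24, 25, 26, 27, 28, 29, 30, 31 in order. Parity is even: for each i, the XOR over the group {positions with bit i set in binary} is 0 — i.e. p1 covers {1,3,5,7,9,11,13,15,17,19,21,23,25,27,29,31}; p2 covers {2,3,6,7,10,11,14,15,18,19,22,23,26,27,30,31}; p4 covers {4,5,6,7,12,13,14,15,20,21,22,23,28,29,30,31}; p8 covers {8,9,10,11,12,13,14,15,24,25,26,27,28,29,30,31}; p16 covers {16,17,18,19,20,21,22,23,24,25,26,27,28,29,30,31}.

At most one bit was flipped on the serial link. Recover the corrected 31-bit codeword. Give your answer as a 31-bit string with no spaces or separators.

0000110100110000101110101110000

s1 (pos 1,3,5,7,9,11,13,15,17,19,21,23,25,27,29,31): 0⊕0⊕1⊕0⊕0⊕1⊕0⊕0⊕1⊕1⊕1⊕1⊕1⊕1⊕0⊕1 = 1
s2 (pos 2,3,6,7,10,11,14,15,18,19,22,23,26,27,30,31): 0⊕0⊕1⊕0⊕0⊕1⊕0⊕0⊕0⊕1⊕0⊕1⊕1⊕1⊕0⊕1 = 1
s4 (pos 4,5,6,7,12,13,14,15,20,21,22,23,28,29,30,31): 0⊕1⊕1⊕0⊕1⊕0⊕0⊕0⊕1⊕1⊕0⊕1⊕0⊕0⊕0⊕1 = 1
s8 (pos 8,9,10,11,12,13,14,15,24,25,26,27,28,29,30,31): 1⊕0⊕0⊕1⊕1⊕0⊕0⊕0⊕0⊕1⊕1⊕1⊕0⊕0⊕0⊕1 = 1
s16 (pos 16,17,18,19,20,21,22,23,24,25,26,27,28,29,30,31): 0⊕1⊕0⊕1⊕1⊕1⊕0⊕1⊕0⊕1⊕1⊕1⊕0⊕0⊕0⊕1 = 1
Syndrome s16…s1 = 11111 → error at position 31.
Flip position 31: 0000110100110000101110101110001 → 0000110100110000101110101110000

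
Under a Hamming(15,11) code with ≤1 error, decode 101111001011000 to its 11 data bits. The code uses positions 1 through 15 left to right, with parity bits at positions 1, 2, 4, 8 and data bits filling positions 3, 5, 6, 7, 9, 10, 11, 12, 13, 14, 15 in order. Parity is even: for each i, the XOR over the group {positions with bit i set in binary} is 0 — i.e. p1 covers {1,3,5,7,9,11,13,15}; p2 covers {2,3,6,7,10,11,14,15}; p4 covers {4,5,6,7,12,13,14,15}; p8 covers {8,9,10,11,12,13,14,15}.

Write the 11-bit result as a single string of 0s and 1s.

s1 (pos 1,3,5,7,9,11,13,15): 1⊕1⊕1⊕0⊕1⊕1⊕0⊕0 = 1
s2 (pos 2,3,6,7,10,11,14,15): 0⊕1⊕1⊕0⊕0⊕1⊕0⊕0 = 1
s4 (pos 4,5,6,7,12,13,14,15): 1⊕1⊕1⊕0⊕1⊕0⊕0⊕0 = 0
s8 (pos 8,9,10,11,12,13,14,15): 0⊕1⊕0⊕1⊕1⊕0⊕0⊕0 = 1
Syndrome s8…s1 = 1011 → error at position 11.
Flip position 11: 101111001011000 → 101111001001000
Read data bits from positions 3,5,6,7,9,10,11,12,13,14,15: 11101001000

11101001000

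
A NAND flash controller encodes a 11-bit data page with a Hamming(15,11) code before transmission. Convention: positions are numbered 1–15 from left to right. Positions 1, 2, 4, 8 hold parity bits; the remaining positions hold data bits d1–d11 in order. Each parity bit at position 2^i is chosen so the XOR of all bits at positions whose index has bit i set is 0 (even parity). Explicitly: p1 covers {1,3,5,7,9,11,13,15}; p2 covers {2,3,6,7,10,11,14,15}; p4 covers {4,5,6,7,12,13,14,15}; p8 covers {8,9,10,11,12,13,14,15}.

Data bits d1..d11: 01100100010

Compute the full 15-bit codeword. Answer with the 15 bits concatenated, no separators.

Place data at non-parity positions: p1 p2 0 p4 1 1 0 p8 0 1 0 0 0 1 0
p1 (pos 1,3,5,7,9,11,13,15): XOR of data positions = 0⊕1⊕0⊕0⊕0⊕0⊕0 = 1
p2 (pos 2,3,6,7,10,11,14,15): XOR of data positions = 0⊕1⊕0⊕1⊕0⊕1⊕0 = 1
p4 (pos 4,5,6,7,12,13,14,15): XOR of data positions = 1⊕1⊕0⊕0⊕0⊕1⊕0 = 1
p8 (pos 8,9,10,11,12,13,14,15): XOR of data positions = 0⊕1⊕0⊕0⊕0⊕1⊕0 = 0
Codeword: 110111000100010

110111000100010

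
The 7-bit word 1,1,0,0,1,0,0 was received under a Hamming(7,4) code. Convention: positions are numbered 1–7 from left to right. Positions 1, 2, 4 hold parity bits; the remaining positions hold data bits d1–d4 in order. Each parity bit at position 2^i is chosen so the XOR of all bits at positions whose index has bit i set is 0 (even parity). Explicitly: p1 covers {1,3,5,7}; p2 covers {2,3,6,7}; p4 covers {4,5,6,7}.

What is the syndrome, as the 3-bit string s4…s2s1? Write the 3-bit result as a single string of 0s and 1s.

110

s1 (pos 1,3,5,7): 1⊕0⊕1⊕0 = 0
s2 (pos 2,3,6,7): 1⊕0⊕0⊕0 = 1
s4 (pos 4,5,6,7): 0⊕1⊕0⊕0 = 1
Syndrome s4…s1 = 110 → error at position 6.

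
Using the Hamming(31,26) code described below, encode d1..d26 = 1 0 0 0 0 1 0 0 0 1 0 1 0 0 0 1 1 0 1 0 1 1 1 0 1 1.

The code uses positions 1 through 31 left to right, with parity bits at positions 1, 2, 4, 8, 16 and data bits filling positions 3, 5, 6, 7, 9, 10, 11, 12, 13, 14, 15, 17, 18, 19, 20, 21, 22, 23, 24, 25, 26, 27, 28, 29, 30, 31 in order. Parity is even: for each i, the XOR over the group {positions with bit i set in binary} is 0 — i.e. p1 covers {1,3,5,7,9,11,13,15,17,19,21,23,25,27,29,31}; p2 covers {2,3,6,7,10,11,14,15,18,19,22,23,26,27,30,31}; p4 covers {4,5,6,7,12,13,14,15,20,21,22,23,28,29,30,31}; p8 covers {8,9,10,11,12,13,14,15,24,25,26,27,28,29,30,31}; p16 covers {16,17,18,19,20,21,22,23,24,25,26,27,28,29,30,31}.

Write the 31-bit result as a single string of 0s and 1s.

Place data at non-parity positions: p1 p2 1 p4 0 0 0 p8 0 1 0 0 0 1 0 p16 1 0 0 0 1 1 0 1 0 1 1 1 0 1 1
p1 (pos 1,3,5,7,9,11,13,15,17,19,21,23,25,27,29,31): XOR of data positions = 1⊕0⊕0⊕0⊕0⊕0⊕0⊕1⊕0⊕1⊕0⊕0⊕1⊕0⊕1 = 1
p2 (pos 2,3,6,7,10,11,14,15,18,19,22,23,26,27,30,31): XOR of data positions = 1⊕0⊕0⊕1⊕0⊕1⊕0⊕0⊕0⊕1⊕0⊕1⊕1⊕1⊕1 = 0
p4 (pos 4,5,6,7,12,13,14,15,20,21,22,23,28,29,30,31): XOR of data positions = 0⊕0⊕0⊕0⊕0⊕1⊕0⊕0⊕1⊕1⊕0⊕1⊕0⊕1⊕1 = 0
p8 (pos 8,9,10,11,12,13,14,15,24,25,26,27,28,29,30,31): XOR of data positions = 0⊕1⊕0⊕0⊕0⊕1⊕0⊕1⊕0⊕1⊕1⊕1⊕0⊕1⊕1 = 0
p16 (pos 16,17,18,19,20,21,22,23,24,25,26,27,28,29,30,31): XOR of data positions = 1⊕0⊕0⊕0⊕1⊕1⊕0⊕1⊕0⊕1⊕1⊕1⊕0⊕1⊕1 = 1
Codeword: 1010000001000101100011010111011

1010000001000101100011010111011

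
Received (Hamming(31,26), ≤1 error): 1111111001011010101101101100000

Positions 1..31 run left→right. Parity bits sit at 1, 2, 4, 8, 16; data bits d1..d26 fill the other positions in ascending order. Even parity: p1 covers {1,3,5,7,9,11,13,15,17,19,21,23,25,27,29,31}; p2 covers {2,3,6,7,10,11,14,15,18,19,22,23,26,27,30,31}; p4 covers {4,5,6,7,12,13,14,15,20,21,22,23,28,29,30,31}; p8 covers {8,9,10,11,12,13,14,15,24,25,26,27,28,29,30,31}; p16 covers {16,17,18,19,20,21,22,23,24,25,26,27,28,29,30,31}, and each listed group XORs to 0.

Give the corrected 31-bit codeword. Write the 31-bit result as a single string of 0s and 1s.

s1 (pos 1,3,5,7,9,11,13,15,17,19,21,23,25,27,29,31): 1⊕1⊕1⊕1⊕0⊕0⊕1⊕1⊕1⊕1⊕0⊕1⊕1⊕0⊕0⊕0 = 0
s2 (pos 2,3,6,7,10,11,14,15,18,19,22,23,26,27,30,31): 1⊕1⊕1⊕1⊕1⊕0⊕0⊕1⊕0⊕1⊕1⊕1⊕1⊕0⊕0⊕0 = 0
s4 (pos 4,5,6,7,12,13,14,15,20,21,22,23,28,29,30,31): 1⊕1⊕1⊕1⊕1⊕1⊕0⊕1⊕1⊕0⊕1⊕1⊕0⊕0⊕0⊕0 = 0
s8 (pos 8,9,10,11,12,13,14,15,24,25,26,27,28,29,30,31): 0⊕0⊕1⊕0⊕1⊕1⊕0⊕1⊕0⊕1⊕1⊕0⊕0⊕0⊕0⊕0 = 0
s16 (pos 16,17,18,19,20,21,22,23,24,25,26,27,28,29,30,31): 0⊕1⊕0⊕1⊕1⊕0⊕1⊕1⊕0⊕1⊕1⊕0⊕0⊕0⊕0⊕0 = 1
Syndrome s16…s1 = 10000 → error at position 16.
Flip position 16: 1111111001011010101101101100000 → 1111111001011011101101101100000

1111111001011011101101101100000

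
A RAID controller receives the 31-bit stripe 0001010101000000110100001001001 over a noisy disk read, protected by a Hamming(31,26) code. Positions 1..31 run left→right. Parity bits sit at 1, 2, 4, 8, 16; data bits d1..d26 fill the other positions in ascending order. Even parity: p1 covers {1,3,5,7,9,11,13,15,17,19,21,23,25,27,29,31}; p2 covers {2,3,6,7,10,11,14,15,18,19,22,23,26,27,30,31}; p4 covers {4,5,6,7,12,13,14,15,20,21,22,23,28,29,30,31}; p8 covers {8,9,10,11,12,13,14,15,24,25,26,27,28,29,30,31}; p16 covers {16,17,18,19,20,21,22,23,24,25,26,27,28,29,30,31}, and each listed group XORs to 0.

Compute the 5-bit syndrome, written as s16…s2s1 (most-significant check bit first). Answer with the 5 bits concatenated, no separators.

01101

s1 (pos 1,3,5,7,9,11,13,15,17,19,21,23,25,27,29,31): 0⊕0⊕0⊕0⊕0⊕0⊕0⊕0⊕1⊕0⊕0⊕0⊕1⊕0⊕0⊕1 = 1
s2 (pos 2,3,6,7,10,11,14,15,18,19,22,23,26,27,30,31): 0⊕0⊕1⊕0⊕1⊕0⊕0⊕0⊕1⊕0⊕0⊕0⊕0⊕0⊕0⊕1 = 0
s4 (pos 4,5,6,7,12,13,14,15,20,21,22,23,28,29,30,31): 1⊕0⊕1⊕0⊕0⊕0⊕0⊕0⊕1⊕0⊕0⊕0⊕1⊕0⊕0⊕1 = 1
s8 (pos 8,9,10,11,12,13,14,15,24,25,26,27,28,29,30,31): 1⊕0⊕1⊕0⊕0⊕0⊕0⊕0⊕0⊕1⊕0⊕0⊕1⊕0⊕0⊕1 = 1
s16 (pos 16,17,18,19,20,21,22,23,24,25,26,27,28,29,30,31): 0⊕1⊕1⊕0⊕1⊕0⊕0⊕0⊕0⊕1⊕0⊕0⊕1⊕0⊕0⊕1 = 0
Syndrome s16…s1 = 01101 → error at position 13.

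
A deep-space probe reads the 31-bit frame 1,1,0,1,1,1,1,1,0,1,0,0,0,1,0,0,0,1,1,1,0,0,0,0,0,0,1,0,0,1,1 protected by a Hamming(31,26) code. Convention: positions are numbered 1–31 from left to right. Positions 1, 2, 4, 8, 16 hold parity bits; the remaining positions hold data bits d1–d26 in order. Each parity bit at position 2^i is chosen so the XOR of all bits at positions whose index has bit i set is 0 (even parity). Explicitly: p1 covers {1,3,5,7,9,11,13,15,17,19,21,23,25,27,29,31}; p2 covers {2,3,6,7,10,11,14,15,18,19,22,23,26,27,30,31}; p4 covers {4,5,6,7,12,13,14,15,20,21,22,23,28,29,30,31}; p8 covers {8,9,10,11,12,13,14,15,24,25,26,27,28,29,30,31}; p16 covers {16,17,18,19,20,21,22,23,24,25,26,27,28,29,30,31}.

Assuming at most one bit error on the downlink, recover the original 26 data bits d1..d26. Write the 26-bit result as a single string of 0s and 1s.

01110100010011100000010011

s1 (pos 1,3,5,7,9,11,13,15,17,19,21,23,25,27,29,31): 1⊕0⊕1⊕1⊕0⊕0⊕0⊕0⊕0⊕1⊕0⊕0⊕0⊕1⊕0⊕1 = 0
s2 (pos 2,3,6,7,10,11,14,15,18,19,22,23,26,27,30,31): 1⊕0⊕1⊕1⊕1⊕0⊕1⊕0⊕1⊕1⊕0⊕0⊕0⊕1⊕1⊕1 = 0
s4 (pos 4,5,6,7,12,13,14,15,20,21,22,23,28,29,30,31): 1⊕1⊕1⊕1⊕0⊕0⊕1⊕0⊕1⊕0⊕0⊕0⊕0⊕0⊕1⊕1 = 0
s8 (pos 8,9,10,11,12,13,14,15,24,25,26,27,28,29,30,31): 1⊕0⊕1⊕0⊕0⊕0⊕1⊕0⊕0⊕0⊕0⊕1⊕0⊕0⊕1⊕1 = 0
s16 (pos 16,17,18,19,20,21,22,23,24,25,26,27,28,29,30,31): 0⊕0⊕1⊕1⊕1⊕0⊕0⊕0⊕0⊕0⊕0⊕1⊕0⊕0⊕1⊕1 = 0
Syndrome s16…s1 = 00000 → no error.
Read data bits from positions 3,5,6,7,9,10,11,12,13,14,15,17,18,19,20,21,22,23,24,25,26,27,28,29,30,31: 01110100010011100000010011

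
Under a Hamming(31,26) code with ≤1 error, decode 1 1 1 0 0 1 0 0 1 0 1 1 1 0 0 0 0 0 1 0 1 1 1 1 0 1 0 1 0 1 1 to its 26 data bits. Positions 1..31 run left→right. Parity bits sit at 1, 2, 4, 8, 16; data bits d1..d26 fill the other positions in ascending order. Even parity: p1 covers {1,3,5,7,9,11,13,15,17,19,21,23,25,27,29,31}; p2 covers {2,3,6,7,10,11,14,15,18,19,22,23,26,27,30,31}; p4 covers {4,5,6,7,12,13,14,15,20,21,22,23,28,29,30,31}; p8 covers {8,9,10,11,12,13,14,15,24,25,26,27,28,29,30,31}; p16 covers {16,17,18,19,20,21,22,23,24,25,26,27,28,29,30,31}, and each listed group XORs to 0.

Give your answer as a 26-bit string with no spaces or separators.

s1 (pos 1,3,5,7,9,11,13,15,17,19,21,23,25,27,29,31): 1⊕1⊕0⊕0⊕1⊕1⊕1⊕0⊕0⊕1⊕1⊕1⊕0⊕0⊕0⊕1 = 1
s2 (pos 2,3,6,7,10,11,14,15,18,19,22,23,26,27,30,31): 1⊕1⊕1⊕0⊕0⊕1⊕0⊕0⊕0⊕1⊕1⊕1⊕1⊕0⊕1⊕1 = 0
s4 (pos 4,5,6,7,12,13,14,15,20,21,22,23,28,29,30,31): 0⊕0⊕1⊕0⊕1⊕1⊕0⊕0⊕0⊕1⊕1⊕1⊕1⊕0⊕1⊕1 = 1
s8 (pos 8,9,10,11,12,13,14,15,24,25,26,27,28,29,30,31): 0⊕1⊕0⊕1⊕1⊕1⊕0⊕0⊕1⊕0⊕1⊕0⊕1⊕0⊕1⊕1 = 1
s16 (pos 16,17,18,19,20,21,22,23,24,25,26,27,28,29,30,31): 0⊕0⊕0⊕1⊕0⊕1⊕1⊕1⊕1⊕0⊕1⊕0⊕1⊕0⊕1⊕1 = 1
Syndrome s16…s1 = 11101 → error at position 29.
Flip position 29: 1110010010111000001011110101011 → 1110010010111000001011110101111
Read data bits from positions 3,5,6,7,9,10,11,12,13,14,15,17,18,19,20,21,22,23,24,25,26,27,28,29,30,31: 10101011100001011110101111

10101011100001011110101111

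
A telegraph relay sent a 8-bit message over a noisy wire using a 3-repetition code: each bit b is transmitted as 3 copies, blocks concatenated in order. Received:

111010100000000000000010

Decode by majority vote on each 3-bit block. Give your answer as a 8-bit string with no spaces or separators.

Block 1 (111): 3 ones → 1
Block 2 (010): 1 one → 0
Block 3 (100): 1 one → 0
Block 4 (000): 0 ones → 0
Block 5 (000): 0 ones → 0
Block 6 (000): 0 ones → 0
Block 7 (000): 0 ones → 0
Block 8 (010): 1 one → 0

10000000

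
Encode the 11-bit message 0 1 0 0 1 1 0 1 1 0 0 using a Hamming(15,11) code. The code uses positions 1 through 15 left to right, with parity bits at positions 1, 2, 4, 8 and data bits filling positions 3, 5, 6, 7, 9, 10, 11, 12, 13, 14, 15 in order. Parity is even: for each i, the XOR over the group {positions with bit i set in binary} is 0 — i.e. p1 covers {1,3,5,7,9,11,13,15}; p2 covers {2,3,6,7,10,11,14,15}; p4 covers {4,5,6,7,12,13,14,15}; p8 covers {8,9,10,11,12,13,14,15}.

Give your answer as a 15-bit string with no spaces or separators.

Place data at non-parity positions: p1 p2 0 p4 1 0 0 p8 1 1 0 1 1 0 0
p1 (pos 1,3,5,7,9,11,13,15): XOR of data positions = 0⊕1⊕0⊕1⊕0⊕1⊕0 = 1
p2 (pos 2,3,6,7,10,11,14,15): XOR of data positions = 0⊕0⊕0⊕1⊕0⊕0⊕0 = 1
p4 (pos 4,5,6,7,12,13,14,15): XOR of data positions = 1⊕0⊕0⊕1⊕1⊕0⊕0 = 1
p8 (pos 8,9,10,11,12,13,14,15): XOR of data positions = 1⊕1⊕0⊕1⊕1⊕0⊕0 = 0
Codeword: 110110001101100

110110001101100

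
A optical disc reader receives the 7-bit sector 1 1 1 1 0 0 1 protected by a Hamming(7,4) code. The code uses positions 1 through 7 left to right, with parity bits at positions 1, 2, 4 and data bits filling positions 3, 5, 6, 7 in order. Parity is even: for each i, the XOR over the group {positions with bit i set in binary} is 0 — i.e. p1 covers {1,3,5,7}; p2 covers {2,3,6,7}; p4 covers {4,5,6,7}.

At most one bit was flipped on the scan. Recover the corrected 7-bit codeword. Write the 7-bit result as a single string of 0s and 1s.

1101001

s1 (pos 1,3,5,7): 1⊕1⊕0⊕1 = 1
s2 (pos 2,3,6,7): 1⊕1⊕0⊕1 = 1
s4 (pos 4,5,6,7): 1⊕0⊕0⊕1 = 0
Syndrome s4…s1 = 011 → error at position 3.
Flip position 3: 1111001 → 1101001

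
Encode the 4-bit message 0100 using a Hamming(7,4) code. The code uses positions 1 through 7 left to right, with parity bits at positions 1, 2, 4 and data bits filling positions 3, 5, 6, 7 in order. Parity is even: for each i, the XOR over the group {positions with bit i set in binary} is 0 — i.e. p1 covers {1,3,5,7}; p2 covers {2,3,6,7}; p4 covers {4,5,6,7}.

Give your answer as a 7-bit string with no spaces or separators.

Place data at non-parity positions: p1 p2 0 p4 1 0 0
p1 (pos 1,3,5,7): XOR of data positions = 0⊕1⊕0 = 1
p2 (pos 2,3,6,7): XOR of data positions = 0⊕0⊕0 = 0
p4 (pos 4,5,6,7): XOR of data positions = 1⊕0⊕0 = 1
Codeword: 1001100

1001100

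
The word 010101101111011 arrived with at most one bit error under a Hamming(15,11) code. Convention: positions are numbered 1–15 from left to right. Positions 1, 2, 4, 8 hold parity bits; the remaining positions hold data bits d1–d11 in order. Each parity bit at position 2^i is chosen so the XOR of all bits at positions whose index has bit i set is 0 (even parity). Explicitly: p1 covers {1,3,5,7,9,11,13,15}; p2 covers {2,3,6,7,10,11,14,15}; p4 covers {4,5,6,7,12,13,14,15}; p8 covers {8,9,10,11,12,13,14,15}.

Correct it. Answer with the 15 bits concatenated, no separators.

s1 (pos 1,3,5,7,9,11,13,15): 0⊕0⊕0⊕1⊕1⊕1⊕0⊕1 = 0
s2 (pos 2,3,6,7,10,11,14,15): 1⊕0⊕1⊕1⊕1⊕1⊕1⊕1 = 1
s4 (pos 4,5,6,7,12,13,14,15): 1⊕0⊕1⊕1⊕1⊕0⊕1⊕1 = 0
s8 (pos 8,9,10,11,12,13,14,15): 0⊕1⊕1⊕1⊕1⊕0⊕1⊕1 = 0
Syndrome s8…s1 = 0010 → error at position 2.
Flip position 2: 010101101111011 → 000101101111011

000101101111011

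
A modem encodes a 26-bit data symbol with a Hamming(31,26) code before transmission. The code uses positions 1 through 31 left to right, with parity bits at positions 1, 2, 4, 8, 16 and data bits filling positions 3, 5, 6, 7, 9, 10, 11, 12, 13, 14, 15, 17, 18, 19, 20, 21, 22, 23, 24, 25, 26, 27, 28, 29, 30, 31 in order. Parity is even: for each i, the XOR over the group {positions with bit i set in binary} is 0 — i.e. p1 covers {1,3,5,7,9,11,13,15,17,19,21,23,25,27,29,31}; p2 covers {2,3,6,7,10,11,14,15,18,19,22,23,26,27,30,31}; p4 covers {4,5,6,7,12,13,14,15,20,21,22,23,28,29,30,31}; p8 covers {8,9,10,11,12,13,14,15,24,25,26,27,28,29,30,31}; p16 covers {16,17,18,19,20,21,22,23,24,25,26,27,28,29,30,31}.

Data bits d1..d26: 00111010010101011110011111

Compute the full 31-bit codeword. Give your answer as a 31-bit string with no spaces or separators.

Place data at non-parity positions: p1 p2 0 p4 0 1 1 p8 1 0 1 0 0 1 0 p16 1 0 1 0 1 1 1 1 0 0 1 1 1 1 1
p1 (pos 1,3,5,7,9,11,13,15,17,19,21,23,25,27,29,31): XOR of data positions = 0⊕0⊕1⊕1⊕1⊕0⊕0⊕1⊕1⊕1⊕1⊕0⊕1⊕1⊕1 = 0
p2 (pos 2,3,6,7,10,11,14,15,18,19,22,23,26,27,30,31): XOR of data positions = 0⊕1⊕1⊕0⊕1⊕1⊕0⊕0⊕1⊕1⊕1⊕0⊕1⊕1⊕1 = 0
p4 (pos 4,5,6,7,12,13,14,15,20,21,22,23,28,29,30,31): XOR of data positions = 0⊕1⊕1⊕0⊕0⊕1⊕0⊕0⊕1⊕1⊕1⊕1⊕1⊕1⊕1 = 0
p8 (pos 8,9,10,11,12,13,14,15,24,25,26,27,28,29,30,31): XOR of data positions = 1⊕0⊕1⊕0⊕0⊕1⊕0⊕1⊕0⊕0⊕1⊕1⊕1⊕1⊕1 = 1
p16 (pos 16,17,18,19,20,21,22,23,24,25,26,27,28,29,30,31): XOR of data positions = 1⊕0⊕1⊕0⊕1⊕1⊕1⊕1⊕0⊕0⊕1⊕1⊕1⊕1⊕1 = 1
Codeword: 0000011110100101101011110011111

0000011110100101101011110011111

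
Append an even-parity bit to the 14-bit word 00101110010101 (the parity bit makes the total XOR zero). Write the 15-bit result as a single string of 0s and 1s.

XOR of the 14 data bits: 0⊕0⊕1⊕0⊕1⊕1⊕1⊕0⊕0⊕1⊕0⊕1⊕0⊕1 = 1
Parity bit = 1 (so all 15 bits XOR to 0).

001011100101011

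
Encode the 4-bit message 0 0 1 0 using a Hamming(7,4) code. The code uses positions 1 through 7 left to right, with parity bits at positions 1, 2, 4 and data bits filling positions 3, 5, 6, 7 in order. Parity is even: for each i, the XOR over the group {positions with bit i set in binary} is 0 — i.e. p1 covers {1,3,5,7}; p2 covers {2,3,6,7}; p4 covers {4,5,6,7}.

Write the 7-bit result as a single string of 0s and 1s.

0101010

Place data at non-parity positions: p1 p2 0 p4 0 1 0
p1 (pos 1,3,5,7): XOR of data positions = 0⊕0⊕0 = 0
p2 (pos 2,3,6,7): XOR of data positions = 0⊕1⊕0 = 1
p4 (pos 4,5,6,7): XOR of data positions = 0⊕1⊕0 = 1
Codeword: 0101010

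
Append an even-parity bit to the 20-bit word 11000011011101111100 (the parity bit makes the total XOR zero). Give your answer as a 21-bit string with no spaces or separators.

110000110111011111000

XOR of the 20 data bits: 1⊕1⊕0⊕0⊕0⊕0⊕1⊕1⊕0⊕1⊕1⊕1⊕0⊕1⊕1⊕1⊕1⊕1⊕0⊕0 = 0
Parity bit = 0 (so all 21 bits XOR to 0).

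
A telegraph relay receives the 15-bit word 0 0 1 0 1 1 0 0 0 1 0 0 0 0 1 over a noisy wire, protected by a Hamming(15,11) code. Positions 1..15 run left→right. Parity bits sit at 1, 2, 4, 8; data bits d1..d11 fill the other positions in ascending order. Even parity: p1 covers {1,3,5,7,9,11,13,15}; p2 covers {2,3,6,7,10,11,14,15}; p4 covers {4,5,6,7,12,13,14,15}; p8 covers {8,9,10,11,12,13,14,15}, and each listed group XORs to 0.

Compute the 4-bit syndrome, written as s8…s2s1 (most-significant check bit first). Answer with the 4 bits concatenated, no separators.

s1 (pos 1,3,5,7,9,11,13,15): 0⊕1⊕1⊕0⊕0⊕0⊕0⊕1 = 1
s2 (pos 2,3,6,7,10,11,14,15): 0⊕1⊕1⊕0⊕1⊕0⊕0⊕1 = 0
s4 (pos 4,5,6,7,12,13,14,15): 0⊕1⊕1⊕0⊕0⊕0⊕0⊕1 = 1
s8 (pos 8,9,10,11,12,13,14,15): 0⊕0⊕1⊕0⊕0⊕0⊕0⊕1 = 0
Syndrome s8…s1 = 0101 → error at position 5.

0101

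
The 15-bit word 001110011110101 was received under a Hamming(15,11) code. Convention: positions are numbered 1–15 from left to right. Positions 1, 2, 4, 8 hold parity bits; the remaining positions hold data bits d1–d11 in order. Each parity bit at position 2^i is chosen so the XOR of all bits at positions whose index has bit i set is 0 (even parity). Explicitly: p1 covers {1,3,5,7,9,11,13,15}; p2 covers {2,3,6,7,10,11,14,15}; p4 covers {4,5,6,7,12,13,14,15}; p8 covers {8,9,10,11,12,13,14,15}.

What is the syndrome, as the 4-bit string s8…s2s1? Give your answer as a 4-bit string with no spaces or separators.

s1 (pos 1,3,5,7,9,11,13,15): 0⊕1⊕1⊕0⊕1⊕1⊕1⊕1 = 0
s2 (pos 2,3,6,7,10,11,14,15): 0⊕1⊕0⊕0⊕1⊕1⊕0⊕1 = 0
s4 (pos 4,5,6,7,12,13,14,15): 1⊕1⊕0⊕0⊕0⊕1⊕0⊕1 = 0
s8 (pos 8,9,10,11,12,13,14,15): 1⊕1⊕1⊕1⊕0⊕1⊕0⊕1 = 0
Syndrome s8…s1 = 0000 → no error.

0000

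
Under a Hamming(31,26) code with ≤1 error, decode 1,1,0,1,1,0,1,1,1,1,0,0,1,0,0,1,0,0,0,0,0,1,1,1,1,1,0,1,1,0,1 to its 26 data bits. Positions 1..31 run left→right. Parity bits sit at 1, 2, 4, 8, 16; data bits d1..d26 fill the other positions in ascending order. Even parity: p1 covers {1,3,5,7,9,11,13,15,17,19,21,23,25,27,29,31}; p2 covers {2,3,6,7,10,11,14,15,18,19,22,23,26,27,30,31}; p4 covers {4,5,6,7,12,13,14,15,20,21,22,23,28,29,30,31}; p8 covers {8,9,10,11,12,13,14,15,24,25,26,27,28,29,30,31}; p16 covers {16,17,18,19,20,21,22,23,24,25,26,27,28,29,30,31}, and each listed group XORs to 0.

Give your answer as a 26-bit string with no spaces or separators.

01011100100000001011101101

s1 (pos 1,3,5,7,9,11,13,15,17,19,21,23,25,27,29,31): 1⊕0⊕1⊕1⊕1⊕0⊕1⊕0⊕0⊕0⊕0⊕1⊕1⊕0⊕1⊕1 = 1
s2 (pos 2,3,6,7,10,11,14,15,18,19,22,23,26,27,30,31): 1⊕0⊕0⊕1⊕1⊕0⊕0⊕0⊕0⊕0⊕1⊕1⊕1⊕0⊕0⊕1 = 1
s4 (pos 4,5,6,7,12,13,14,15,20,21,22,23,28,29,30,31): 1⊕1⊕0⊕1⊕0⊕1⊕0⊕0⊕0⊕0⊕1⊕1⊕1⊕1⊕0⊕1 = 1
s8 (pos 8,9,10,11,12,13,14,15,24,25,26,27,28,29,30,31): 1⊕1⊕1⊕0⊕0⊕1⊕0⊕0⊕1⊕1⊕1⊕0⊕1⊕1⊕0⊕1 = 0
s16 (pos 16,17,18,19,20,21,22,23,24,25,26,27,28,29,30,31): 1⊕0⊕0⊕0⊕0⊕0⊕1⊕1⊕1⊕1⊕1⊕0⊕1⊕1⊕0⊕1 = 1
Syndrome s16…s1 = 10111 → error at position 23.
Flip position 23: 1101101111001001000001111101101 → 1101101111001001000001011101101
Read data bits from positions 3,5,6,7,9,10,11,12,13,14,15,17,18,19,20,21,22,23,24,25,26,27,28,29,30,31: 01011100100000001011101101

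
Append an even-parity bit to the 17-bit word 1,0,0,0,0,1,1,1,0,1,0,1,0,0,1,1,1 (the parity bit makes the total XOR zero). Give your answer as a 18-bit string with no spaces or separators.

100001110101001111

XOR of the 17 data bits: 1⊕0⊕0⊕0⊕0⊕1⊕1⊕1⊕0⊕1⊕0⊕1⊕0⊕0⊕1⊕1⊕1 = 1
Parity bit = 1 (so all 18 bits XOR to 0).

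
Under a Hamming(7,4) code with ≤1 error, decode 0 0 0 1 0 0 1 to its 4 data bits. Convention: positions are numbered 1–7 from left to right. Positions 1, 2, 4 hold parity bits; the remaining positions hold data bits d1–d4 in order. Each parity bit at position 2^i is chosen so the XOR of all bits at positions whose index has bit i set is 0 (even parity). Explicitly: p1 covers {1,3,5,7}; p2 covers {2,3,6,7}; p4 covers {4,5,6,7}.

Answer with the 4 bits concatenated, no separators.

1001

s1 (pos 1,3,5,7): 0⊕0⊕0⊕1 = 1
s2 (pos 2,3,6,7): 0⊕0⊕0⊕1 = 1
s4 (pos 4,5,6,7): 1⊕0⊕0⊕1 = 0
Syndrome s4…s1 = 011 → error at position 3.
Flip position 3: 0001001 → 0011001
Read data bits from positions 3,5,6,7: 1001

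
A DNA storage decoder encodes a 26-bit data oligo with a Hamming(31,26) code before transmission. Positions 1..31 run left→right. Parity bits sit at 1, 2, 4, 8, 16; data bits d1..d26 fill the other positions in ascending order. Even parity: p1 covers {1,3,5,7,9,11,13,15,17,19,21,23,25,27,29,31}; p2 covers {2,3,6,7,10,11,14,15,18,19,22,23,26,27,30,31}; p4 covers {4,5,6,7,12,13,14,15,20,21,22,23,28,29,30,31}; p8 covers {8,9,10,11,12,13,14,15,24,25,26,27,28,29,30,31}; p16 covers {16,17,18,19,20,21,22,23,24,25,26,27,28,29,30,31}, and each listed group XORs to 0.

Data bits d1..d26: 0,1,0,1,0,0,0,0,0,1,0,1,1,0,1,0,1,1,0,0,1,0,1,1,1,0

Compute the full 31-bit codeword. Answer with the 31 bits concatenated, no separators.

1101101100000101110101100101110

Place data at non-parity positions: p1 p2 0 p4 1 0 1 p8 0 0 0 0 0 1 0 p16 1 1 0 1 0 1 1 0 0 1 0 1 1 1 0
p1 (pos 1,3,5,7,9,11,13,15,17,19,21,23,25,27,29,31): XOR of data positions = 0⊕1⊕1⊕0⊕0⊕0⊕0⊕1⊕0⊕0⊕1⊕0⊕0⊕1⊕0 = 1
p2 (pos 2,3,6,7,10,11,14,15,18,19,22,23,26,27,30,31): XOR of data positions = 0⊕0⊕1⊕0⊕0⊕1⊕0⊕1⊕0⊕1⊕1⊕1⊕0⊕1⊕0 = 1
p4 (pos 4,5,6,7,12,13,14,15,20,21,22,23,28,29,30,31): XOR of data positions = 1⊕0⊕1⊕0⊕0⊕1⊕0⊕1⊕0⊕1⊕1⊕1⊕1⊕1⊕0 = 1
p8 (pos 8,9,10,11,12,13,14,15,24,25,26,27,28,29,30,31): XOR of data positions = 0⊕0⊕0⊕0⊕0⊕1⊕0⊕0⊕0⊕1⊕0⊕1⊕1⊕1⊕0 = 1
p16 (pos 16,17,18,19,20,21,22,23,24,25,26,27,28,29,30,31): XOR of data positions = 1⊕1⊕0⊕1⊕0⊕1⊕1⊕0⊕0⊕1⊕0⊕1⊕1⊕1⊕0 = 1
Codeword: 1101101100000101110101100101110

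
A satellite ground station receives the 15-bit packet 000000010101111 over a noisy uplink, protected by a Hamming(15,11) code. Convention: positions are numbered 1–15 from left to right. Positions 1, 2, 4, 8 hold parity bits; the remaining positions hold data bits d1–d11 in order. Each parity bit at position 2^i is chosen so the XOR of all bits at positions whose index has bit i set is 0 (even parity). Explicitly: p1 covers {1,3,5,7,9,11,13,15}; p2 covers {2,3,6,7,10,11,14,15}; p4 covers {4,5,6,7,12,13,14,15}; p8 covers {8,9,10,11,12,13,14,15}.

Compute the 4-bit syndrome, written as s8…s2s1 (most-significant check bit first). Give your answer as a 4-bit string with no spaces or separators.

s1 (pos 1,3,5,7,9,11,13,15): 0⊕0⊕0⊕0⊕0⊕0⊕1⊕1 = 0
s2 (pos 2,3,6,7,10,11,14,15): 0⊕0⊕0⊕0⊕1⊕0⊕1⊕1 = 1
s4 (pos 4,5,6,7,12,13,14,15): 0⊕0⊕0⊕0⊕1⊕1⊕1⊕1 = 0
s8 (pos 8,9,10,11,12,13,14,15): 1⊕0⊕1⊕0⊕1⊕1⊕1⊕1 = 0
Syndrome s8…s1 = 0010 → error at position 2.

0010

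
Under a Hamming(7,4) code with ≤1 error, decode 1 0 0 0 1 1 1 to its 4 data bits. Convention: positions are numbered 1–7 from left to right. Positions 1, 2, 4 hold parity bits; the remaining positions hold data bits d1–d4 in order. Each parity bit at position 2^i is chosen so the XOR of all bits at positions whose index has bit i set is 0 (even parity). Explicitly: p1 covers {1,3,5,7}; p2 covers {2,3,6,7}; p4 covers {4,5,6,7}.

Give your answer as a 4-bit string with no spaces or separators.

s1 (pos 1,3,5,7): 1⊕0⊕1⊕1 = 1
s2 (pos 2,3,6,7): 0⊕0⊕1⊕1 = 0
s4 (pos 4,5,6,7): 0⊕1⊕1⊕1 = 1
Syndrome s4…s1 = 101 → error at position 5.
Flip position 5: 1000111 → 1000011
Read data bits from positions 3,5,6,7: 0011

0011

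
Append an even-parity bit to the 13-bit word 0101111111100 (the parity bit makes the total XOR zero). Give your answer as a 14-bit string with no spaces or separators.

01011111111001

XOR of the 13 data bits: 0⊕1⊕0⊕1⊕1⊕1⊕1⊕1⊕1⊕1⊕1⊕0⊕0 = 1
Parity bit = 1 (so all 14 bits XOR to 0).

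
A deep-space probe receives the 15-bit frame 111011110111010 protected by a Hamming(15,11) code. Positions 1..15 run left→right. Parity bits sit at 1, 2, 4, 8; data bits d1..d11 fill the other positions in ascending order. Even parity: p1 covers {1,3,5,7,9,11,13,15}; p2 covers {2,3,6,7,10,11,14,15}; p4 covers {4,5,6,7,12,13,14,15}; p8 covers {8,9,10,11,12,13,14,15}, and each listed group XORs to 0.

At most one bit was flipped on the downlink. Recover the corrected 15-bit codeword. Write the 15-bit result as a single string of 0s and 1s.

s1 (pos 1,3,5,7,9,11,13,15): 1⊕1⊕1⊕1⊕0⊕1⊕0⊕0 = 1
s2 (pos 2,3,6,7,10,11,14,15): 1⊕1⊕1⊕1⊕1⊕1⊕1⊕0 = 1
s4 (pos 4,5,6,7,12,13,14,15): 0⊕1⊕1⊕1⊕1⊕0⊕1⊕0 = 1
s8 (pos 8,9,10,11,12,13,14,15): 1⊕0⊕1⊕1⊕1⊕0⊕1⊕0 = 1
Syndrome s8…s1 = 1111 → error at position 15.
Flip position 15: 111011110111010 → 111011110111011

111011110111011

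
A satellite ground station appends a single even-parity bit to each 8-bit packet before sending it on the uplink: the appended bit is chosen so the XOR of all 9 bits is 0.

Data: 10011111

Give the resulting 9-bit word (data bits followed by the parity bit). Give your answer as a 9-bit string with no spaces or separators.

100111110

XOR of the 8 data bits: 1⊕0⊕0⊕1⊕1⊕1⊕1⊕1 = 0
Parity bit = 0 (so all 9 bits XOR to 0).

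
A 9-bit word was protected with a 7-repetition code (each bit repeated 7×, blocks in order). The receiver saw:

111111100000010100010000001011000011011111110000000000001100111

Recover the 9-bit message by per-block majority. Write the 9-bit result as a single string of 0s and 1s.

100001001

Block 1 (1111111): 7 ones → 1
Block 2 (0000001): 1 one → 0
Block 3 (0100010): 2 ones → 0
Block 4 (0000010): 1 one → 0
Block 5 (1100001): 3 ones → 0
Block 6 (1011111): 6 ones → 1
Block 7 (1100000): 2 ones → 0
Block 8 (0000000): 0 ones → 0
Block 9 (1100111): 5 ones → 1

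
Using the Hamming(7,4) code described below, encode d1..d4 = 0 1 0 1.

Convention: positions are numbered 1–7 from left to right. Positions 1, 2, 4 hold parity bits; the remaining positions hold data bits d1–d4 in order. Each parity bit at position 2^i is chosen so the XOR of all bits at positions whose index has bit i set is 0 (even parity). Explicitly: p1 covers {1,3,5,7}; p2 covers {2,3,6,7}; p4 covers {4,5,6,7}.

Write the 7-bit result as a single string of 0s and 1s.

0100101

Place data at non-parity positions: p1 p2 0 p4 1 0 1
p1 (pos 1,3,5,7): XOR of data positions = 0⊕1⊕1 = 0
p2 (pos 2,3,6,7): XOR of data positions = 0⊕0⊕1 = 1
p4 (pos 4,5,6,7): XOR of data positions = 1⊕0⊕1 = 0
Codeword: 0100101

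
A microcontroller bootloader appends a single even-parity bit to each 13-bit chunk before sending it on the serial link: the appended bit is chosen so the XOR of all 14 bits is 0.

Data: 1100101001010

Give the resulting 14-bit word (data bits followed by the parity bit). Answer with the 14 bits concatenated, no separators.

XOR of the 13 data bits: 1⊕1⊕0⊕0⊕1⊕0⊕1⊕0⊕0⊕1⊕0⊕1⊕0 = 0
Parity bit = 0 (so all 14 bits XOR to 0).

11001010010100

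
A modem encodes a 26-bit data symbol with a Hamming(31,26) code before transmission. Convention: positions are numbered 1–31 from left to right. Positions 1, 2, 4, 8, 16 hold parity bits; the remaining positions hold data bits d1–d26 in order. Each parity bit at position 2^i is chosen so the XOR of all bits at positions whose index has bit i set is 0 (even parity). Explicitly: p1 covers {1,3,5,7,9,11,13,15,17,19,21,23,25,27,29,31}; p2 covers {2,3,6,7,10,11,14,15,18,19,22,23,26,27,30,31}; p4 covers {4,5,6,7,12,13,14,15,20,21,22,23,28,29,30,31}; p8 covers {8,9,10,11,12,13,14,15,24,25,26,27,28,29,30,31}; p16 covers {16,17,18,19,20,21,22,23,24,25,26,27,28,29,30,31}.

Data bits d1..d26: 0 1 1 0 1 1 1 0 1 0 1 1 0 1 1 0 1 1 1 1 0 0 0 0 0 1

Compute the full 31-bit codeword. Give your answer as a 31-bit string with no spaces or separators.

Place data at non-parity positions: p1 p2 0 p4 1 1 0 p8 1 1 1 0 1 0 1 p16 1 0 1 1 0 1 1 1 1 0 0 0 0 0 1
p1 (pos 1,3,5,7,9,11,13,15,17,19,21,23,25,27,29,31): XOR of data positions = 0⊕1⊕0⊕1⊕1⊕1⊕1⊕1⊕1⊕0⊕1⊕1⊕0⊕0⊕1 = 0
p2 (pos 2,3,6,7,10,11,14,15,18,19,22,23,26,27,30,31): XOR of data positions = 0⊕1⊕0⊕1⊕1⊕0⊕1⊕0⊕1⊕1⊕1⊕0⊕0⊕0⊕1 = 0
p4 (pos 4,5,6,7,12,13,14,15,20,21,22,23,28,29,30,31): XOR of data positions = 1⊕1⊕0⊕0⊕1⊕0⊕1⊕1⊕0⊕1⊕1⊕0⊕0⊕0⊕1 = 0
p8 (pos 8,9,10,11,12,13,14,15,24,25,26,27,28,29,30,31): XOR of data positions = 1⊕1⊕1⊕0⊕1⊕0⊕1⊕1⊕1⊕0⊕0⊕0⊕0⊕0⊕1 = 0
p16 (pos 16,17,18,19,20,21,22,23,24,25,26,27,28,29,30,31): XOR of data positions = 1⊕0⊕1⊕1⊕0⊕1⊕1⊕1⊕1⊕0⊕0⊕0⊕0⊕0⊕1 = 0
Codeword: 0000110011101010101101111000001

0000110011101010101101111000001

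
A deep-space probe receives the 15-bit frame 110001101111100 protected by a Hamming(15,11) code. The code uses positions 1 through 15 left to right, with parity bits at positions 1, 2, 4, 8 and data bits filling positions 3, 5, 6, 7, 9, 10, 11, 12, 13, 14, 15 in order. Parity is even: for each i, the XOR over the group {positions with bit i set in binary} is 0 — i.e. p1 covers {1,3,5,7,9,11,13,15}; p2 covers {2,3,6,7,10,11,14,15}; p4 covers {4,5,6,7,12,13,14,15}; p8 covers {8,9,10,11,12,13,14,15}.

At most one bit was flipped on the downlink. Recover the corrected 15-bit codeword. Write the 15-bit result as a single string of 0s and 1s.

110001101101100

s1 (pos 1,3,5,7,9,11,13,15): 1⊕0⊕0⊕1⊕1⊕1⊕1⊕0 = 1
s2 (pos 2,3,6,7,10,11,14,15): 1⊕0⊕1⊕1⊕1⊕1⊕0⊕0 = 1
s4 (pos 4,5,6,7,12,13,14,15): 0⊕0⊕1⊕1⊕1⊕1⊕0⊕0 = 0
s8 (pos 8,9,10,11,12,13,14,15): 0⊕1⊕1⊕1⊕1⊕1⊕0⊕0 = 1
Syndrome s8…s1 = 1011 → error at position 11.
Flip position 11: 110001101111100 → 110001101101100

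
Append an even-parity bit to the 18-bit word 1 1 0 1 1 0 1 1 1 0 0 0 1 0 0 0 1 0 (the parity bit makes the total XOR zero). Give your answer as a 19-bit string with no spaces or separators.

1101101110001000101

XOR of the 18 data bits: 1⊕1⊕0⊕1⊕1⊕0⊕1⊕1⊕1⊕0⊕0⊕0⊕1⊕0⊕0⊕0⊕1⊕0 = 1
Parity bit = 1 (so all 19 bits XOR to 0).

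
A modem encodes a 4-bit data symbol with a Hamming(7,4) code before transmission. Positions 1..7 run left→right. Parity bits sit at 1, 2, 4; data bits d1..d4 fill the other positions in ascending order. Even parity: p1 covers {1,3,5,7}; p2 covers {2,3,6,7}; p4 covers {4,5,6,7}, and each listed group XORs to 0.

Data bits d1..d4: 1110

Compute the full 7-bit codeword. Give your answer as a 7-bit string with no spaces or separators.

Place data at non-parity positions: p1 p2 1 p4 1 1 0
p1 (pos 1,3,5,7): XOR of data positions = 1⊕1⊕0 = 0
p2 (pos 2,3,6,7): XOR of data positions = 1⊕1⊕0 = 0
p4 (pos 4,5,6,7): XOR of data positions = 1⊕1⊕0 = 0
Codeword: 0010110

0010110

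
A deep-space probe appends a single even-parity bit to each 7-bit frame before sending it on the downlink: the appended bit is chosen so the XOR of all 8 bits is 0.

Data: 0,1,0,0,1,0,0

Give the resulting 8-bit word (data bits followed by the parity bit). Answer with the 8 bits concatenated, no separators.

01001000

XOR of the 7 data bits: 0⊕1⊕0⊕0⊕1⊕0⊕0 = 0
Parity bit = 0 (so all 8 bits XOR to 0).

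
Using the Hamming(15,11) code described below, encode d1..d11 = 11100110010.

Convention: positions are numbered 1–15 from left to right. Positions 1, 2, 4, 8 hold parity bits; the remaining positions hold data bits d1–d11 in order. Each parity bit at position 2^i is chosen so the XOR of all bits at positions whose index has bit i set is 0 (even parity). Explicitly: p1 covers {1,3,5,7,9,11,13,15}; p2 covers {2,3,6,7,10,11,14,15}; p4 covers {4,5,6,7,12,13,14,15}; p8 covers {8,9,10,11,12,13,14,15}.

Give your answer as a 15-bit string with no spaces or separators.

Place data at non-parity positions: p1 p2 1 p4 1 1 0 p8 0 1 1 0 0 1 0
p1 (pos 1,3,5,7,9,11,13,15): XOR of data positions = 1⊕1⊕0⊕0⊕1⊕0⊕0 = 1
p2 (pos 2,3,6,7,10,11,14,15): XOR of data positions = 1⊕1⊕0⊕1⊕1⊕1⊕0 = 1
p4 (pos 4,5,6,7,12,13,14,15): XOR of data positions = 1⊕1⊕0⊕0⊕0⊕1⊕0 = 1
p8 (pos 8,9,10,11,12,13,14,15): XOR of data positions = 0⊕1⊕1⊕0⊕0⊕1⊕0 = 1
Codeword: 111111010110010

111111010110010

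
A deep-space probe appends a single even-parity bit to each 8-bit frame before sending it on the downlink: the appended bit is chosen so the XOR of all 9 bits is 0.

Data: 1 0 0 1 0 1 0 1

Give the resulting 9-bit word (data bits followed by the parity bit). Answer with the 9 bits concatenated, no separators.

XOR of the 8 data bits: 1⊕0⊕0⊕1⊕0⊕1⊕0⊕1 = 0
Parity bit = 0 (so all 9 bits XOR to 0).

100101010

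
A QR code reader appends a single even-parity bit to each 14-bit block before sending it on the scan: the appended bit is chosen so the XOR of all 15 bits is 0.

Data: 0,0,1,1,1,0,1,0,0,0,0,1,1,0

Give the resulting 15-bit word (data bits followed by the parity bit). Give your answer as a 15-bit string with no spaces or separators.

001110100001100

XOR of the 14 data bits: 0⊕0⊕1⊕1⊕1⊕0⊕1⊕0⊕0⊕0⊕0⊕1⊕1⊕0 = 0
Parity bit = 0 (so all 15 bits XOR to 0).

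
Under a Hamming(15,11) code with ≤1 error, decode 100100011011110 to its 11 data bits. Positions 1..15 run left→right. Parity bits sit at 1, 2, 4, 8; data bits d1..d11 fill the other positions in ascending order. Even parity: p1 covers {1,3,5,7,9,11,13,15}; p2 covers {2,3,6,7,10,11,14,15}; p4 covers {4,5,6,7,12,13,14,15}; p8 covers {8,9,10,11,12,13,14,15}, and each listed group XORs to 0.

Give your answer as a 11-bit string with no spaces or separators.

00001011110

s1 (pos 1,3,5,7,9,11,13,15): 1⊕0⊕0⊕0⊕1⊕1⊕1⊕0 = 0
s2 (pos 2,3,6,7,10,11,14,15): 0⊕0⊕0⊕0⊕0⊕1⊕1⊕0 = 0
s4 (pos 4,5,6,7,12,13,14,15): 1⊕0⊕0⊕0⊕1⊕1⊕1⊕0 = 0
s8 (pos 8,9,10,11,12,13,14,15): 1⊕1⊕0⊕1⊕1⊕1⊕1⊕0 = 0
Syndrome s8…s1 = 0000 → no error.
Read data bits from positions 3,5,6,7,9,10,11,12,13,14,15: 00001011110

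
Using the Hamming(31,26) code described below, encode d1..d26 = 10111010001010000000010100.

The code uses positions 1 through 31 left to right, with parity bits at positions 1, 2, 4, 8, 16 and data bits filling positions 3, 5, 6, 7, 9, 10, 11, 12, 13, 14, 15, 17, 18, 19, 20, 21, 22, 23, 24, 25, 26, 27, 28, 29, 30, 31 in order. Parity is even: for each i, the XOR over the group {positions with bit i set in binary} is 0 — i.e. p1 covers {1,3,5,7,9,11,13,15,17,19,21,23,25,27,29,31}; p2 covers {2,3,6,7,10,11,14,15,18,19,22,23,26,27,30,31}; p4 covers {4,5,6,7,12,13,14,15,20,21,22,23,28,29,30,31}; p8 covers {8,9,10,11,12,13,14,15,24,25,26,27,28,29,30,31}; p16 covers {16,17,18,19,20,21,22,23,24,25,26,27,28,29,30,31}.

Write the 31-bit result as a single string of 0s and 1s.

Place data at non-parity positions: p1 p2 1 p4 0 1 1 p8 1 0 1 0 0 0 1 p16 0 1 0 0 0 0 0 0 0 0 1 0 1 0 0
p1 (pos 1,3,5,7,9,11,13,15,17,19,21,23,25,27,29,31): XOR of data positions = 1⊕0⊕1⊕1⊕1⊕0⊕1⊕0⊕0⊕0⊕0⊕0⊕1⊕1⊕0 = 1
p2 (pos 2,3,6,7,10,11,14,15,18,19,22,23,26,27,30,31): XOR of data positions = 1⊕1⊕1⊕0⊕1⊕0⊕1⊕1⊕0⊕0⊕0⊕0⊕1⊕0⊕0 = 1
p4 (pos 4,5,6,7,12,13,14,15,20,21,22,23,28,29,30,31): XOR of data positions = 0⊕1⊕1⊕0⊕0⊕0⊕1⊕0⊕0⊕0⊕0⊕0⊕1⊕0⊕0 = 0
p8 (pos 8,9,10,11,12,13,14,15,24,25,26,27,28,29,30,31): XOR of data positions = 1⊕0⊕1⊕0⊕0⊕0⊕1⊕0⊕0⊕0⊕1⊕0⊕1⊕0⊕0 = 1
p16 (pos 16,17,18,19,20,21,22,23,24,25,26,27,28,29,30,31): XOR of data positions = 0⊕1⊕0⊕0⊕0⊕0⊕0⊕0⊕0⊕0⊕1⊕0⊕1⊕0⊕0 = 1
Codeword: 1110011110100011010000000010100

1110011110100011010000000010100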